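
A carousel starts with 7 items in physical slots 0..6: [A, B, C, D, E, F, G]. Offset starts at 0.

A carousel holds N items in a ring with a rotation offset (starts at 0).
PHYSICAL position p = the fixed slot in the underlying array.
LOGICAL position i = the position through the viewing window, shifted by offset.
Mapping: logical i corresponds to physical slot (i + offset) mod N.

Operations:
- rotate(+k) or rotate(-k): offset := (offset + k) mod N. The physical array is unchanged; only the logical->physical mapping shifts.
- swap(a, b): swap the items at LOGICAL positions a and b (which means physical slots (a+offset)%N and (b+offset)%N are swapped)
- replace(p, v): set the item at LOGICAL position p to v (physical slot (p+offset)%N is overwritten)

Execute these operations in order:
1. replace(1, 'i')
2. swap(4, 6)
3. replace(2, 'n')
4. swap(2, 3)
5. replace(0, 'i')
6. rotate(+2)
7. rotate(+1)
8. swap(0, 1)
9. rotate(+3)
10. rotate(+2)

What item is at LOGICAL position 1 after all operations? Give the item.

After op 1 (replace(1, 'i')): offset=0, physical=[A,i,C,D,E,F,G], logical=[A,i,C,D,E,F,G]
After op 2 (swap(4, 6)): offset=0, physical=[A,i,C,D,G,F,E], logical=[A,i,C,D,G,F,E]
After op 3 (replace(2, 'n')): offset=0, physical=[A,i,n,D,G,F,E], logical=[A,i,n,D,G,F,E]
After op 4 (swap(2, 3)): offset=0, physical=[A,i,D,n,G,F,E], logical=[A,i,D,n,G,F,E]
After op 5 (replace(0, 'i')): offset=0, physical=[i,i,D,n,G,F,E], logical=[i,i,D,n,G,F,E]
After op 6 (rotate(+2)): offset=2, physical=[i,i,D,n,G,F,E], logical=[D,n,G,F,E,i,i]
After op 7 (rotate(+1)): offset=3, physical=[i,i,D,n,G,F,E], logical=[n,G,F,E,i,i,D]
After op 8 (swap(0, 1)): offset=3, physical=[i,i,D,G,n,F,E], logical=[G,n,F,E,i,i,D]
After op 9 (rotate(+3)): offset=6, physical=[i,i,D,G,n,F,E], logical=[E,i,i,D,G,n,F]
After op 10 (rotate(+2)): offset=1, physical=[i,i,D,G,n,F,E], logical=[i,D,G,n,F,E,i]

Answer: D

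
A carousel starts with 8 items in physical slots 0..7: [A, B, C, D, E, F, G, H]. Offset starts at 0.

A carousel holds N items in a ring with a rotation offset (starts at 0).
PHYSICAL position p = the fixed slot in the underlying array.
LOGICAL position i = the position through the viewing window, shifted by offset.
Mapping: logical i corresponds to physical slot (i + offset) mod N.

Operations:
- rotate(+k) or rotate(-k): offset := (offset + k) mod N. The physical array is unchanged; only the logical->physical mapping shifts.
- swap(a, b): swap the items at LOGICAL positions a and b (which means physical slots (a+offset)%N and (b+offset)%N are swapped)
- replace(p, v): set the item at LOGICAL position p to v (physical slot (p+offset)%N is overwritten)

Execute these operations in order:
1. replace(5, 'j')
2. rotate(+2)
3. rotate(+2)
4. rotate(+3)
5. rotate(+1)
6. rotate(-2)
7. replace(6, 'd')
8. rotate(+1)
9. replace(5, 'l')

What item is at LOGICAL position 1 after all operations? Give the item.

Answer: A

Derivation:
After op 1 (replace(5, 'j')): offset=0, physical=[A,B,C,D,E,j,G,H], logical=[A,B,C,D,E,j,G,H]
After op 2 (rotate(+2)): offset=2, physical=[A,B,C,D,E,j,G,H], logical=[C,D,E,j,G,H,A,B]
After op 3 (rotate(+2)): offset=4, physical=[A,B,C,D,E,j,G,H], logical=[E,j,G,H,A,B,C,D]
After op 4 (rotate(+3)): offset=7, physical=[A,B,C,D,E,j,G,H], logical=[H,A,B,C,D,E,j,G]
After op 5 (rotate(+1)): offset=0, physical=[A,B,C,D,E,j,G,H], logical=[A,B,C,D,E,j,G,H]
After op 6 (rotate(-2)): offset=6, physical=[A,B,C,D,E,j,G,H], logical=[G,H,A,B,C,D,E,j]
After op 7 (replace(6, 'd')): offset=6, physical=[A,B,C,D,d,j,G,H], logical=[G,H,A,B,C,D,d,j]
After op 8 (rotate(+1)): offset=7, physical=[A,B,C,D,d,j,G,H], logical=[H,A,B,C,D,d,j,G]
After op 9 (replace(5, 'l')): offset=7, physical=[A,B,C,D,l,j,G,H], logical=[H,A,B,C,D,l,j,G]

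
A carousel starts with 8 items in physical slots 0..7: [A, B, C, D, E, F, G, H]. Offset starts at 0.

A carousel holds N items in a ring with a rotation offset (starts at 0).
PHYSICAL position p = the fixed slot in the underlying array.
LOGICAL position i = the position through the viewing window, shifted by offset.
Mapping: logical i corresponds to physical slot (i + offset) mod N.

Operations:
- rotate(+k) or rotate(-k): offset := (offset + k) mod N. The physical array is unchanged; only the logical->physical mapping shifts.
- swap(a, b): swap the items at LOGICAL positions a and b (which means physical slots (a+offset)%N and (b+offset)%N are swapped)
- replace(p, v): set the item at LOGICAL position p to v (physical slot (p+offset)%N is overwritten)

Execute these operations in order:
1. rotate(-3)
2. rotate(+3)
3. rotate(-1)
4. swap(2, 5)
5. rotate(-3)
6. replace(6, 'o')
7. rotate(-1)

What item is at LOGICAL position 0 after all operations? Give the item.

Answer: D

Derivation:
After op 1 (rotate(-3)): offset=5, physical=[A,B,C,D,E,F,G,H], logical=[F,G,H,A,B,C,D,E]
After op 2 (rotate(+3)): offset=0, physical=[A,B,C,D,E,F,G,H], logical=[A,B,C,D,E,F,G,H]
After op 3 (rotate(-1)): offset=7, physical=[A,B,C,D,E,F,G,H], logical=[H,A,B,C,D,E,F,G]
After op 4 (swap(2, 5)): offset=7, physical=[A,E,C,D,B,F,G,H], logical=[H,A,E,C,D,B,F,G]
After op 5 (rotate(-3)): offset=4, physical=[A,E,C,D,B,F,G,H], logical=[B,F,G,H,A,E,C,D]
After op 6 (replace(6, 'o')): offset=4, physical=[A,E,o,D,B,F,G,H], logical=[B,F,G,H,A,E,o,D]
After op 7 (rotate(-1)): offset=3, physical=[A,E,o,D,B,F,G,H], logical=[D,B,F,G,H,A,E,o]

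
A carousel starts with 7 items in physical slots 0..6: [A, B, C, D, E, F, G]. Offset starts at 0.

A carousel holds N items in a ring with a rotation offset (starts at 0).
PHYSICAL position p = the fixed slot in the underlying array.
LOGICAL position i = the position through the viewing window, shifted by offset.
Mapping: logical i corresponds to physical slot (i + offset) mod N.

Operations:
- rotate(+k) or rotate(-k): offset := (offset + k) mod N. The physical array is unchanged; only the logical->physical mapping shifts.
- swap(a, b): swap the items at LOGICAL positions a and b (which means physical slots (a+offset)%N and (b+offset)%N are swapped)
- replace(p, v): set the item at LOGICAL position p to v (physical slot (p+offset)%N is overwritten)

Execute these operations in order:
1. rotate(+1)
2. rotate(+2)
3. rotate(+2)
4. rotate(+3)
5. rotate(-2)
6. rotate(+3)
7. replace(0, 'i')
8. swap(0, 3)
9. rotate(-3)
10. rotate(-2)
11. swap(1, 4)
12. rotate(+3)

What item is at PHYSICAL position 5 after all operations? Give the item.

After op 1 (rotate(+1)): offset=1, physical=[A,B,C,D,E,F,G], logical=[B,C,D,E,F,G,A]
After op 2 (rotate(+2)): offset=3, physical=[A,B,C,D,E,F,G], logical=[D,E,F,G,A,B,C]
After op 3 (rotate(+2)): offset=5, physical=[A,B,C,D,E,F,G], logical=[F,G,A,B,C,D,E]
After op 4 (rotate(+3)): offset=1, physical=[A,B,C,D,E,F,G], logical=[B,C,D,E,F,G,A]
After op 5 (rotate(-2)): offset=6, physical=[A,B,C,D,E,F,G], logical=[G,A,B,C,D,E,F]
After op 6 (rotate(+3)): offset=2, physical=[A,B,C,D,E,F,G], logical=[C,D,E,F,G,A,B]
After op 7 (replace(0, 'i')): offset=2, physical=[A,B,i,D,E,F,G], logical=[i,D,E,F,G,A,B]
After op 8 (swap(0, 3)): offset=2, physical=[A,B,F,D,E,i,G], logical=[F,D,E,i,G,A,B]
After op 9 (rotate(-3)): offset=6, physical=[A,B,F,D,E,i,G], logical=[G,A,B,F,D,E,i]
After op 10 (rotate(-2)): offset=4, physical=[A,B,F,D,E,i,G], logical=[E,i,G,A,B,F,D]
After op 11 (swap(1, 4)): offset=4, physical=[A,i,F,D,E,B,G], logical=[E,B,G,A,i,F,D]
After op 12 (rotate(+3)): offset=0, physical=[A,i,F,D,E,B,G], logical=[A,i,F,D,E,B,G]

Answer: B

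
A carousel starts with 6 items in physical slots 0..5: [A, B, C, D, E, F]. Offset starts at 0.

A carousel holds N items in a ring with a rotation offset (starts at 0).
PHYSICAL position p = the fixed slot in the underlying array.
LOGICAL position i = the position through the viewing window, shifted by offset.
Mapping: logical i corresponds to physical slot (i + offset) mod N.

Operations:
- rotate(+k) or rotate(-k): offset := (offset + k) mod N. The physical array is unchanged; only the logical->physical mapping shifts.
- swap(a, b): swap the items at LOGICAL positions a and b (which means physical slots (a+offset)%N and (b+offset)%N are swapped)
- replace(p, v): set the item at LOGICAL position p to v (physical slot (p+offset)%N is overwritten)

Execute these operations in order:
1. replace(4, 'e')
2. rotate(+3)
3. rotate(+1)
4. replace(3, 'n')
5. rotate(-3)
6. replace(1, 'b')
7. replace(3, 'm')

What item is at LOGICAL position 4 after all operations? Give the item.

Answer: F

Derivation:
After op 1 (replace(4, 'e')): offset=0, physical=[A,B,C,D,e,F], logical=[A,B,C,D,e,F]
After op 2 (rotate(+3)): offset=3, physical=[A,B,C,D,e,F], logical=[D,e,F,A,B,C]
After op 3 (rotate(+1)): offset=4, physical=[A,B,C,D,e,F], logical=[e,F,A,B,C,D]
After op 4 (replace(3, 'n')): offset=4, physical=[A,n,C,D,e,F], logical=[e,F,A,n,C,D]
After op 5 (rotate(-3)): offset=1, physical=[A,n,C,D,e,F], logical=[n,C,D,e,F,A]
After op 6 (replace(1, 'b')): offset=1, physical=[A,n,b,D,e,F], logical=[n,b,D,e,F,A]
After op 7 (replace(3, 'm')): offset=1, physical=[A,n,b,D,m,F], logical=[n,b,D,m,F,A]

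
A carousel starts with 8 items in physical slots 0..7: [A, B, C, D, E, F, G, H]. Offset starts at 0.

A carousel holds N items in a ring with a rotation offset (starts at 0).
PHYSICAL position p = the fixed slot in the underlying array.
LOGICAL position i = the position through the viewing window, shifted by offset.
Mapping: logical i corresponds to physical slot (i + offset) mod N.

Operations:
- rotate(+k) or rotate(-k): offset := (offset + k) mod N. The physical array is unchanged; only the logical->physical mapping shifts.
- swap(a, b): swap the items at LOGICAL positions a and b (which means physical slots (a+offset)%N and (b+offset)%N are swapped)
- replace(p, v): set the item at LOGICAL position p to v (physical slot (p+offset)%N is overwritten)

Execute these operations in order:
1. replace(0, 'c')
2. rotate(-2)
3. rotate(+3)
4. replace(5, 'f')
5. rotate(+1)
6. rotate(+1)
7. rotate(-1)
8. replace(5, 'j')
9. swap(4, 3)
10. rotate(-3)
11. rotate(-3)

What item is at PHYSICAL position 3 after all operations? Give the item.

Answer: D

Derivation:
After op 1 (replace(0, 'c')): offset=0, physical=[c,B,C,D,E,F,G,H], logical=[c,B,C,D,E,F,G,H]
After op 2 (rotate(-2)): offset=6, physical=[c,B,C,D,E,F,G,H], logical=[G,H,c,B,C,D,E,F]
After op 3 (rotate(+3)): offset=1, physical=[c,B,C,D,E,F,G,H], logical=[B,C,D,E,F,G,H,c]
After op 4 (replace(5, 'f')): offset=1, physical=[c,B,C,D,E,F,f,H], logical=[B,C,D,E,F,f,H,c]
After op 5 (rotate(+1)): offset=2, physical=[c,B,C,D,E,F,f,H], logical=[C,D,E,F,f,H,c,B]
After op 6 (rotate(+1)): offset=3, physical=[c,B,C,D,E,F,f,H], logical=[D,E,F,f,H,c,B,C]
After op 7 (rotate(-1)): offset=2, physical=[c,B,C,D,E,F,f,H], logical=[C,D,E,F,f,H,c,B]
After op 8 (replace(5, 'j')): offset=2, physical=[c,B,C,D,E,F,f,j], logical=[C,D,E,F,f,j,c,B]
After op 9 (swap(4, 3)): offset=2, physical=[c,B,C,D,E,f,F,j], logical=[C,D,E,f,F,j,c,B]
After op 10 (rotate(-3)): offset=7, physical=[c,B,C,D,E,f,F,j], logical=[j,c,B,C,D,E,f,F]
After op 11 (rotate(-3)): offset=4, physical=[c,B,C,D,E,f,F,j], logical=[E,f,F,j,c,B,C,D]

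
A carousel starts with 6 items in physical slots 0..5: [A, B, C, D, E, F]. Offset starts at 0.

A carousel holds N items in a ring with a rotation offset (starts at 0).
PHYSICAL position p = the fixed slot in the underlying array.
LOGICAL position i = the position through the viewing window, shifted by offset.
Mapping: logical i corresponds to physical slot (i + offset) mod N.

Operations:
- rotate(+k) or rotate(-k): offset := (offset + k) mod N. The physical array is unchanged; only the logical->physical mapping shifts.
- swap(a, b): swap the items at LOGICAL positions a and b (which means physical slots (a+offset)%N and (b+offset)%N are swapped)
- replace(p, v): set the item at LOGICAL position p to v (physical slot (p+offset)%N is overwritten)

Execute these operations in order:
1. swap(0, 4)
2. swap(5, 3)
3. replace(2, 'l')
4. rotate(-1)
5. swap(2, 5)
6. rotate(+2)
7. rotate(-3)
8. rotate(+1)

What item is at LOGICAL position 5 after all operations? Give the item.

Answer: B

Derivation:
After op 1 (swap(0, 4)): offset=0, physical=[E,B,C,D,A,F], logical=[E,B,C,D,A,F]
After op 2 (swap(5, 3)): offset=0, physical=[E,B,C,F,A,D], logical=[E,B,C,F,A,D]
After op 3 (replace(2, 'l')): offset=0, physical=[E,B,l,F,A,D], logical=[E,B,l,F,A,D]
After op 4 (rotate(-1)): offset=5, physical=[E,B,l,F,A,D], logical=[D,E,B,l,F,A]
After op 5 (swap(2, 5)): offset=5, physical=[E,A,l,F,B,D], logical=[D,E,A,l,F,B]
After op 6 (rotate(+2)): offset=1, physical=[E,A,l,F,B,D], logical=[A,l,F,B,D,E]
After op 7 (rotate(-3)): offset=4, physical=[E,A,l,F,B,D], logical=[B,D,E,A,l,F]
After op 8 (rotate(+1)): offset=5, physical=[E,A,l,F,B,D], logical=[D,E,A,l,F,B]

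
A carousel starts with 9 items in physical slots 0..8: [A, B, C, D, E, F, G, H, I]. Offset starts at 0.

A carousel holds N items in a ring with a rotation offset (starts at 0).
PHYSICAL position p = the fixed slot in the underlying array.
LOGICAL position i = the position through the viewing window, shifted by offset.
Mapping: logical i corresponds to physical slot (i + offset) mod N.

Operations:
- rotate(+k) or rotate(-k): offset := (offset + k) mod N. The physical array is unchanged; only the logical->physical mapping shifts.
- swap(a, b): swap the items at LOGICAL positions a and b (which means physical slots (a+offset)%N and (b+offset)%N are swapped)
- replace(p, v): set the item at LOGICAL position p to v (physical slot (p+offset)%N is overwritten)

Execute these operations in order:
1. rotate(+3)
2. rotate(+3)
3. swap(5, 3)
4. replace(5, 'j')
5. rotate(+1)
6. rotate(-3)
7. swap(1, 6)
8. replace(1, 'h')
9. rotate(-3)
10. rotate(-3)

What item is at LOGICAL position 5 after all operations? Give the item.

Answer: D

Derivation:
After op 1 (rotate(+3)): offset=3, physical=[A,B,C,D,E,F,G,H,I], logical=[D,E,F,G,H,I,A,B,C]
After op 2 (rotate(+3)): offset=6, physical=[A,B,C,D,E,F,G,H,I], logical=[G,H,I,A,B,C,D,E,F]
After op 3 (swap(5, 3)): offset=6, physical=[C,B,A,D,E,F,G,H,I], logical=[G,H,I,C,B,A,D,E,F]
After op 4 (replace(5, 'j')): offset=6, physical=[C,B,j,D,E,F,G,H,I], logical=[G,H,I,C,B,j,D,E,F]
After op 5 (rotate(+1)): offset=7, physical=[C,B,j,D,E,F,G,H,I], logical=[H,I,C,B,j,D,E,F,G]
After op 6 (rotate(-3)): offset=4, physical=[C,B,j,D,E,F,G,H,I], logical=[E,F,G,H,I,C,B,j,D]
After op 7 (swap(1, 6)): offset=4, physical=[C,F,j,D,E,B,G,H,I], logical=[E,B,G,H,I,C,F,j,D]
After op 8 (replace(1, 'h')): offset=4, physical=[C,F,j,D,E,h,G,H,I], logical=[E,h,G,H,I,C,F,j,D]
After op 9 (rotate(-3)): offset=1, physical=[C,F,j,D,E,h,G,H,I], logical=[F,j,D,E,h,G,H,I,C]
After op 10 (rotate(-3)): offset=7, physical=[C,F,j,D,E,h,G,H,I], logical=[H,I,C,F,j,D,E,h,G]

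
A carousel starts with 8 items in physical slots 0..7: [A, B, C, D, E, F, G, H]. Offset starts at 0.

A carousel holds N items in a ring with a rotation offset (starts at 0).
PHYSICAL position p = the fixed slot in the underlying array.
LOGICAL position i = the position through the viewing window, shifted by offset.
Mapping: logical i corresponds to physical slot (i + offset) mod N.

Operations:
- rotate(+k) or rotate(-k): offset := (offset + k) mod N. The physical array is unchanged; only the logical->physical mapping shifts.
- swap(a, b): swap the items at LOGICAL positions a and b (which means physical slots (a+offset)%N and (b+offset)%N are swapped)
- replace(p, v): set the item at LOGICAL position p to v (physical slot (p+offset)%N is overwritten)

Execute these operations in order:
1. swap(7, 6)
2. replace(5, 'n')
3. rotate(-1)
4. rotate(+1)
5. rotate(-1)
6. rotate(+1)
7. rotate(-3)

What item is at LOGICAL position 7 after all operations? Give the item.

Answer: E

Derivation:
After op 1 (swap(7, 6)): offset=0, physical=[A,B,C,D,E,F,H,G], logical=[A,B,C,D,E,F,H,G]
After op 2 (replace(5, 'n')): offset=0, physical=[A,B,C,D,E,n,H,G], logical=[A,B,C,D,E,n,H,G]
After op 3 (rotate(-1)): offset=7, physical=[A,B,C,D,E,n,H,G], logical=[G,A,B,C,D,E,n,H]
After op 4 (rotate(+1)): offset=0, physical=[A,B,C,D,E,n,H,G], logical=[A,B,C,D,E,n,H,G]
After op 5 (rotate(-1)): offset=7, physical=[A,B,C,D,E,n,H,G], logical=[G,A,B,C,D,E,n,H]
After op 6 (rotate(+1)): offset=0, physical=[A,B,C,D,E,n,H,G], logical=[A,B,C,D,E,n,H,G]
After op 7 (rotate(-3)): offset=5, physical=[A,B,C,D,E,n,H,G], logical=[n,H,G,A,B,C,D,E]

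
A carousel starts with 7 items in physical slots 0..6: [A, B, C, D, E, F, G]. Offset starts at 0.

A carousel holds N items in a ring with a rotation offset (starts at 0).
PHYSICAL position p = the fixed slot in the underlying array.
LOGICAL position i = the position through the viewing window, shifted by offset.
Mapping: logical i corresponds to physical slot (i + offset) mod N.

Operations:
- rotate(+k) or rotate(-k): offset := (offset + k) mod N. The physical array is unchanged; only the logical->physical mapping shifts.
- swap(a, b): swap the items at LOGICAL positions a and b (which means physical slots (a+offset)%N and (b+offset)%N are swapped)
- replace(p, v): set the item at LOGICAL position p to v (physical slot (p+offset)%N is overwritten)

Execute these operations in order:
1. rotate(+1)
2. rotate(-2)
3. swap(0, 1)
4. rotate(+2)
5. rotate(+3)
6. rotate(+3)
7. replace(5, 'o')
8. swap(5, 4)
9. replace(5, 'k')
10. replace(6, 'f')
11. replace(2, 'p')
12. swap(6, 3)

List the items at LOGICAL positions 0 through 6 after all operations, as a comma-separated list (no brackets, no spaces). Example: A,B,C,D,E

After op 1 (rotate(+1)): offset=1, physical=[A,B,C,D,E,F,G], logical=[B,C,D,E,F,G,A]
After op 2 (rotate(-2)): offset=6, physical=[A,B,C,D,E,F,G], logical=[G,A,B,C,D,E,F]
After op 3 (swap(0, 1)): offset=6, physical=[G,B,C,D,E,F,A], logical=[A,G,B,C,D,E,F]
After op 4 (rotate(+2)): offset=1, physical=[G,B,C,D,E,F,A], logical=[B,C,D,E,F,A,G]
After op 5 (rotate(+3)): offset=4, physical=[G,B,C,D,E,F,A], logical=[E,F,A,G,B,C,D]
After op 6 (rotate(+3)): offset=0, physical=[G,B,C,D,E,F,A], logical=[G,B,C,D,E,F,A]
After op 7 (replace(5, 'o')): offset=0, physical=[G,B,C,D,E,o,A], logical=[G,B,C,D,E,o,A]
After op 8 (swap(5, 4)): offset=0, physical=[G,B,C,D,o,E,A], logical=[G,B,C,D,o,E,A]
After op 9 (replace(5, 'k')): offset=0, physical=[G,B,C,D,o,k,A], logical=[G,B,C,D,o,k,A]
After op 10 (replace(6, 'f')): offset=0, physical=[G,B,C,D,o,k,f], logical=[G,B,C,D,o,k,f]
After op 11 (replace(2, 'p')): offset=0, physical=[G,B,p,D,o,k,f], logical=[G,B,p,D,o,k,f]
After op 12 (swap(6, 3)): offset=0, physical=[G,B,p,f,o,k,D], logical=[G,B,p,f,o,k,D]

Answer: G,B,p,f,o,k,D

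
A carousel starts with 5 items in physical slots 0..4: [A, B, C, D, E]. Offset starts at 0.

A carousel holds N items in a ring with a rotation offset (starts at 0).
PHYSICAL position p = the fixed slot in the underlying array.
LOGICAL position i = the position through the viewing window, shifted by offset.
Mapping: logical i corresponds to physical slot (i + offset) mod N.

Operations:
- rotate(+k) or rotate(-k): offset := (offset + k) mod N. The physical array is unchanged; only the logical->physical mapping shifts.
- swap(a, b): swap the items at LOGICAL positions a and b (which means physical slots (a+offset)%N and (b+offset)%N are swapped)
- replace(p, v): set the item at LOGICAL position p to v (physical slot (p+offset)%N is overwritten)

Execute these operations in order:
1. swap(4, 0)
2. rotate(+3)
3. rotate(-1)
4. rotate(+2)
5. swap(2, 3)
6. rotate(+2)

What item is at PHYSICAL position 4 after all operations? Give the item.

Answer: A

Derivation:
After op 1 (swap(4, 0)): offset=0, physical=[E,B,C,D,A], logical=[E,B,C,D,A]
After op 2 (rotate(+3)): offset=3, physical=[E,B,C,D,A], logical=[D,A,E,B,C]
After op 3 (rotate(-1)): offset=2, physical=[E,B,C,D,A], logical=[C,D,A,E,B]
After op 4 (rotate(+2)): offset=4, physical=[E,B,C,D,A], logical=[A,E,B,C,D]
After op 5 (swap(2, 3)): offset=4, physical=[E,C,B,D,A], logical=[A,E,C,B,D]
After op 6 (rotate(+2)): offset=1, physical=[E,C,B,D,A], logical=[C,B,D,A,E]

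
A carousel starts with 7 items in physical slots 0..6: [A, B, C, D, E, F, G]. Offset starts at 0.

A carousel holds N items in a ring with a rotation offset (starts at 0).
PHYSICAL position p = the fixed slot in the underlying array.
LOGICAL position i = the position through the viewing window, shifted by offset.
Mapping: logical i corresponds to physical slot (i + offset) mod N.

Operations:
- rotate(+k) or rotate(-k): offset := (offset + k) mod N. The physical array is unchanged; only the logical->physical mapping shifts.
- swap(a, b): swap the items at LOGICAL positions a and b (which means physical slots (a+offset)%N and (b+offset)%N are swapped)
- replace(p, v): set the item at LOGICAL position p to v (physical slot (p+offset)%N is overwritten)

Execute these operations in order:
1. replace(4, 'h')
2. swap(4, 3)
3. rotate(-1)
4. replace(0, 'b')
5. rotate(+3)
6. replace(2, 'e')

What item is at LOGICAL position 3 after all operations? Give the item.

After op 1 (replace(4, 'h')): offset=0, physical=[A,B,C,D,h,F,G], logical=[A,B,C,D,h,F,G]
After op 2 (swap(4, 3)): offset=0, physical=[A,B,C,h,D,F,G], logical=[A,B,C,h,D,F,G]
After op 3 (rotate(-1)): offset=6, physical=[A,B,C,h,D,F,G], logical=[G,A,B,C,h,D,F]
After op 4 (replace(0, 'b')): offset=6, physical=[A,B,C,h,D,F,b], logical=[b,A,B,C,h,D,F]
After op 5 (rotate(+3)): offset=2, physical=[A,B,C,h,D,F,b], logical=[C,h,D,F,b,A,B]
After op 6 (replace(2, 'e')): offset=2, physical=[A,B,C,h,e,F,b], logical=[C,h,e,F,b,A,B]

Answer: F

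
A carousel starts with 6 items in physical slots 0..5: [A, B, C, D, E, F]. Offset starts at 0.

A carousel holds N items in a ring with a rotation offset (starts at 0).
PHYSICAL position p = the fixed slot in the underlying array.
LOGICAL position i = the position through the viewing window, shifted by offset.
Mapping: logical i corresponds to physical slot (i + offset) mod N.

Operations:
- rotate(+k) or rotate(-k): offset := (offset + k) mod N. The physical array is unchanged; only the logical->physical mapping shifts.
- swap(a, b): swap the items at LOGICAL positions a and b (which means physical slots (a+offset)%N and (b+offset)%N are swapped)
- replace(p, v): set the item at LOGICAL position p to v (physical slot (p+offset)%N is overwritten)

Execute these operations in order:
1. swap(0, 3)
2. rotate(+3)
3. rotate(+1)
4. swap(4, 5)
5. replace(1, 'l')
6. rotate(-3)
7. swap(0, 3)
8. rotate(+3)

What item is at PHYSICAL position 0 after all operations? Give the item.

Answer: D

Derivation:
After op 1 (swap(0, 3)): offset=0, physical=[D,B,C,A,E,F], logical=[D,B,C,A,E,F]
After op 2 (rotate(+3)): offset=3, physical=[D,B,C,A,E,F], logical=[A,E,F,D,B,C]
After op 3 (rotate(+1)): offset=4, physical=[D,B,C,A,E,F], logical=[E,F,D,B,C,A]
After op 4 (swap(4, 5)): offset=4, physical=[D,B,A,C,E,F], logical=[E,F,D,B,A,C]
After op 5 (replace(1, 'l')): offset=4, physical=[D,B,A,C,E,l], logical=[E,l,D,B,A,C]
After op 6 (rotate(-3)): offset=1, physical=[D,B,A,C,E,l], logical=[B,A,C,E,l,D]
After op 7 (swap(0, 3)): offset=1, physical=[D,E,A,C,B,l], logical=[E,A,C,B,l,D]
After op 8 (rotate(+3)): offset=4, physical=[D,E,A,C,B,l], logical=[B,l,D,E,A,C]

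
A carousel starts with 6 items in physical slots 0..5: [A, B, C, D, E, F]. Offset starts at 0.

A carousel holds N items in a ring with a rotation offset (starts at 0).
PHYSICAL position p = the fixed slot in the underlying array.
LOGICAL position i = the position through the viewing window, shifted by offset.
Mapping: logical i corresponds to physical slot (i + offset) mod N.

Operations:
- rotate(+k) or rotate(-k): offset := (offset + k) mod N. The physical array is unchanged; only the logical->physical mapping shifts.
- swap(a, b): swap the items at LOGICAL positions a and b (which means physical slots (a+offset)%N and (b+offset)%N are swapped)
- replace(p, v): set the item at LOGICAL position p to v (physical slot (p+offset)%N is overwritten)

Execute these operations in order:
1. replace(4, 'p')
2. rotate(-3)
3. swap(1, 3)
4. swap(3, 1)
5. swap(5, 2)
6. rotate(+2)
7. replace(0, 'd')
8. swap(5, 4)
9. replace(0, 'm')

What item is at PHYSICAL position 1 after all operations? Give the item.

After op 1 (replace(4, 'p')): offset=0, physical=[A,B,C,D,p,F], logical=[A,B,C,D,p,F]
After op 2 (rotate(-3)): offset=3, physical=[A,B,C,D,p,F], logical=[D,p,F,A,B,C]
After op 3 (swap(1, 3)): offset=3, physical=[p,B,C,D,A,F], logical=[D,A,F,p,B,C]
After op 4 (swap(3, 1)): offset=3, physical=[A,B,C,D,p,F], logical=[D,p,F,A,B,C]
After op 5 (swap(5, 2)): offset=3, physical=[A,B,F,D,p,C], logical=[D,p,C,A,B,F]
After op 6 (rotate(+2)): offset=5, physical=[A,B,F,D,p,C], logical=[C,A,B,F,D,p]
After op 7 (replace(0, 'd')): offset=5, physical=[A,B,F,D,p,d], logical=[d,A,B,F,D,p]
After op 8 (swap(5, 4)): offset=5, physical=[A,B,F,p,D,d], logical=[d,A,B,F,p,D]
After op 9 (replace(0, 'm')): offset=5, physical=[A,B,F,p,D,m], logical=[m,A,B,F,p,D]

Answer: B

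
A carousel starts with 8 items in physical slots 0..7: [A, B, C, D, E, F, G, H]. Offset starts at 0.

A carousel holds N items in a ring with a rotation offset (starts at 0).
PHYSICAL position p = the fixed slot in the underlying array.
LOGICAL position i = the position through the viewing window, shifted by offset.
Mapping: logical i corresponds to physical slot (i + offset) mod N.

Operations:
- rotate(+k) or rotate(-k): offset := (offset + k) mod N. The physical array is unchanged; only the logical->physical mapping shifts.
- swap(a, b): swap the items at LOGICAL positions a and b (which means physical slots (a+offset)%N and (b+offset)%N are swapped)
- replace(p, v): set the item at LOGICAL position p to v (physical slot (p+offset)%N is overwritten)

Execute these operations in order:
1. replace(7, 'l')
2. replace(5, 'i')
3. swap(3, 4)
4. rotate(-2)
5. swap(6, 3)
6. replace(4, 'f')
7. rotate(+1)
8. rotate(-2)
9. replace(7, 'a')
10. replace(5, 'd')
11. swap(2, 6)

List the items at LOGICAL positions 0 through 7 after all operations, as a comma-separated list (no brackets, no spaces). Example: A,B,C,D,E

Answer: i,G,E,A,D,d,l,a

Derivation:
After op 1 (replace(7, 'l')): offset=0, physical=[A,B,C,D,E,F,G,l], logical=[A,B,C,D,E,F,G,l]
After op 2 (replace(5, 'i')): offset=0, physical=[A,B,C,D,E,i,G,l], logical=[A,B,C,D,E,i,G,l]
After op 3 (swap(3, 4)): offset=0, physical=[A,B,C,E,D,i,G,l], logical=[A,B,C,E,D,i,G,l]
After op 4 (rotate(-2)): offset=6, physical=[A,B,C,E,D,i,G,l], logical=[G,l,A,B,C,E,D,i]
After op 5 (swap(6, 3)): offset=6, physical=[A,D,C,E,B,i,G,l], logical=[G,l,A,D,C,E,B,i]
After op 6 (replace(4, 'f')): offset=6, physical=[A,D,f,E,B,i,G,l], logical=[G,l,A,D,f,E,B,i]
After op 7 (rotate(+1)): offset=7, physical=[A,D,f,E,B,i,G,l], logical=[l,A,D,f,E,B,i,G]
After op 8 (rotate(-2)): offset=5, physical=[A,D,f,E,B,i,G,l], logical=[i,G,l,A,D,f,E,B]
After op 9 (replace(7, 'a')): offset=5, physical=[A,D,f,E,a,i,G,l], logical=[i,G,l,A,D,f,E,a]
After op 10 (replace(5, 'd')): offset=5, physical=[A,D,d,E,a,i,G,l], logical=[i,G,l,A,D,d,E,a]
After op 11 (swap(2, 6)): offset=5, physical=[A,D,d,l,a,i,G,E], logical=[i,G,E,A,D,d,l,a]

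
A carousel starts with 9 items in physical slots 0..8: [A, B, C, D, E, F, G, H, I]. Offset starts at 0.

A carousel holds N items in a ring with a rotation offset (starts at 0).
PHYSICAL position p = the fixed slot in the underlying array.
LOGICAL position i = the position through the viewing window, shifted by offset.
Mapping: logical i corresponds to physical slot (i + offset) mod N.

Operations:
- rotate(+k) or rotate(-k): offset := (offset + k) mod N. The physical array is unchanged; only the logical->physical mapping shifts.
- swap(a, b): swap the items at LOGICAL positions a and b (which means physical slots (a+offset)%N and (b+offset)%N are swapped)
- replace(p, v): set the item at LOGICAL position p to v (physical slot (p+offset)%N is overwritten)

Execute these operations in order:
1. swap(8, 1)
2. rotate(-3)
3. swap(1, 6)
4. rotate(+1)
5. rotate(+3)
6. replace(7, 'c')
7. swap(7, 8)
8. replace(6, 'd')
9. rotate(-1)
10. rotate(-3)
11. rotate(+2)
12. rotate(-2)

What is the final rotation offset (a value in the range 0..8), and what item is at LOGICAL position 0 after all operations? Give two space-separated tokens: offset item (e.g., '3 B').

After op 1 (swap(8, 1)): offset=0, physical=[A,I,C,D,E,F,G,H,B], logical=[A,I,C,D,E,F,G,H,B]
After op 2 (rotate(-3)): offset=6, physical=[A,I,C,D,E,F,G,H,B], logical=[G,H,B,A,I,C,D,E,F]
After op 3 (swap(1, 6)): offset=6, physical=[A,I,C,H,E,F,G,D,B], logical=[G,D,B,A,I,C,H,E,F]
After op 4 (rotate(+1)): offset=7, physical=[A,I,C,H,E,F,G,D,B], logical=[D,B,A,I,C,H,E,F,G]
After op 5 (rotate(+3)): offset=1, physical=[A,I,C,H,E,F,G,D,B], logical=[I,C,H,E,F,G,D,B,A]
After op 6 (replace(7, 'c')): offset=1, physical=[A,I,C,H,E,F,G,D,c], logical=[I,C,H,E,F,G,D,c,A]
After op 7 (swap(7, 8)): offset=1, physical=[c,I,C,H,E,F,G,D,A], logical=[I,C,H,E,F,G,D,A,c]
After op 8 (replace(6, 'd')): offset=1, physical=[c,I,C,H,E,F,G,d,A], logical=[I,C,H,E,F,G,d,A,c]
After op 9 (rotate(-1)): offset=0, physical=[c,I,C,H,E,F,G,d,A], logical=[c,I,C,H,E,F,G,d,A]
After op 10 (rotate(-3)): offset=6, physical=[c,I,C,H,E,F,G,d,A], logical=[G,d,A,c,I,C,H,E,F]
After op 11 (rotate(+2)): offset=8, physical=[c,I,C,H,E,F,G,d,A], logical=[A,c,I,C,H,E,F,G,d]
After op 12 (rotate(-2)): offset=6, physical=[c,I,C,H,E,F,G,d,A], logical=[G,d,A,c,I,C,H,E,F]

Answer: 6 G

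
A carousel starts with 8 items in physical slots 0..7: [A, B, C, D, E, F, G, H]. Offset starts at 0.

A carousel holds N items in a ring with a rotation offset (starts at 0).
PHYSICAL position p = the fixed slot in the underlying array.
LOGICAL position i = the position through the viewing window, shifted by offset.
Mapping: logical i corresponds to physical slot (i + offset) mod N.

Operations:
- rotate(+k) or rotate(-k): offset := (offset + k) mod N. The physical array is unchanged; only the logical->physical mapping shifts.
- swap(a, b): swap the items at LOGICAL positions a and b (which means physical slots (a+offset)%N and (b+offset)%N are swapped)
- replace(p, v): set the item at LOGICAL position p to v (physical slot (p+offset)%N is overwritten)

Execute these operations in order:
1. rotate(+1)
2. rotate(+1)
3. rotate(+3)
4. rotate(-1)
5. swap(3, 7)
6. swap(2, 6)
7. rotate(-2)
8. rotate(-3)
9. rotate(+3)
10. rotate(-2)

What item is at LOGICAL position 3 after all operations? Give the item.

Answer: H

Derivation:
After op 1 (rotate(+1)): offset=1, physical=[A,B,C,D,E,F,G,H], logical=[B,C,D,E,F,G,H,A]
After op 2 (rotate(+1)): offset=2, physical=[A,B,C,D,E,F,G,H], logical=[C,D,E,F,G,H,A,B]
After op 3 (rotate(+3)): offset=5, physical=[A,B,C,D,E,F,G,H], logical=[F,G,H,A,B,C,D,E]
After op 4 (rotate(-1)): offset=4, physical=[A,B,C,D,E,F,G,H], logical=[E,F,G,H,A,B,C,D]
After op 5 (swap(3, 7)): offset=4, physical=[A,B,C,H,E,F,G,D], logical=[E,F,G,D,A,B,C,H]
After op 6 (swap(2, 6)): offset=4, physical=[A,B,G,H,E,F,C,D], logical=[E,F,C,D,A,B,G,H]
After op 7 (rotate(-2)): offset=2, physical=[A,B,G,H,E,F,C,D], logical=[G,H,E,F,C,D,A,B]
After op 8 (rotate(-3)): offset=7, physical=[A,B,G,H,E,F,C,D], logical=[D,A,B,G,H,E,F,C]
After op 9 (rotate(+3)): offset=2, physical=[A,B,G,H,E,F,C,D], logical=[G,H,E,F,C,D,A,B]
After op 10 (rotate(-2)): offset=0, physical=[A,B,G,H,E,F,C,D], logical=[A,B,G,H,E,F,C,D]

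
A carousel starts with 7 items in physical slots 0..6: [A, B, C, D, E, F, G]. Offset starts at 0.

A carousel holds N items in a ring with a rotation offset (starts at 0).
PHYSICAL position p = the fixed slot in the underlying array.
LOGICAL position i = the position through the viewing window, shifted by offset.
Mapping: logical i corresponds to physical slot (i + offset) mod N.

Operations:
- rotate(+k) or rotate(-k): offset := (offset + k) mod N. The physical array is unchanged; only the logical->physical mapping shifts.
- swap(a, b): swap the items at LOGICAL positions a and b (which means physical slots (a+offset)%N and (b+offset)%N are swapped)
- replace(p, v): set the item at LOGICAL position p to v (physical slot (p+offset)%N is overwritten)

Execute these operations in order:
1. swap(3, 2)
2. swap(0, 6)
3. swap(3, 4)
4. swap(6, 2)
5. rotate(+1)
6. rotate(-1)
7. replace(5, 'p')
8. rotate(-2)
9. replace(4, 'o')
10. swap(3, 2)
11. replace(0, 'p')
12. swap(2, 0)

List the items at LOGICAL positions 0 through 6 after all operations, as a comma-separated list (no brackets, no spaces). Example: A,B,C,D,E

Answer: B,D,p,G,o,E,C

Derivation:
After op 1 (swap(3, 2)): offset=0, physical=[A,B,D,C,E,F,G], logical=[A,B,D,C,E,F,G]
After op 2 (swap(0, 6)): offset=0, physical=[G,B,D,C,E,F,A], logical=[G,B,D,C,E,F,A]
After op 3 (swap(3, 4)): offset=0, physical=[G,B,D,E,C,F,A], logical=[G,B,D,E,C,F,A]
After op 4 (swap(6, 2)): offset=0, physical=[G,B,A,E,C,F,D], logical=[G,B,A,E,C,F,D]
After op 5 (rotate(+1)): offset=1, physical=[G,B,A,E,C,F,D], logical=[B,A,E,C,F,D,G]
After op 6 (rotate(-1)): offset=0, physical=[G,B,A,E,C,F,D], logical=[G,B,A,E,C,F,D]
After op 7 (replace(5, 'p')): offset=0, physical=[G,B,A,E,C,p,D], logical=[G,B,A,E,C,p,D]
After op 8 (rotate(-2)): offset=5, physical=[G,B,A,E,C,p,D], logical=[p,D,G,B,A,E,C]
After op 9 (replace(4, 'o')): offset=5, physical=[G,B,o,E,C,p,D], logical=[p,D,G,B,o,E,C]
After op 10 (swap(3, 2)): offset=5, physical=[B,G,o,E,C,p,D], logical=[p,D,B,G,o,E,C]
After op 11 (replace(0, 'p')): offset=5, physical=[B,G,o,E,C,p,D], logical=[p,D,B,G,o,E,C]
After op 12 (swap(2, 0)): offset=5, physical=[p,G,o,E,C,B,D], logical=[B,D,p,G,o,E,C]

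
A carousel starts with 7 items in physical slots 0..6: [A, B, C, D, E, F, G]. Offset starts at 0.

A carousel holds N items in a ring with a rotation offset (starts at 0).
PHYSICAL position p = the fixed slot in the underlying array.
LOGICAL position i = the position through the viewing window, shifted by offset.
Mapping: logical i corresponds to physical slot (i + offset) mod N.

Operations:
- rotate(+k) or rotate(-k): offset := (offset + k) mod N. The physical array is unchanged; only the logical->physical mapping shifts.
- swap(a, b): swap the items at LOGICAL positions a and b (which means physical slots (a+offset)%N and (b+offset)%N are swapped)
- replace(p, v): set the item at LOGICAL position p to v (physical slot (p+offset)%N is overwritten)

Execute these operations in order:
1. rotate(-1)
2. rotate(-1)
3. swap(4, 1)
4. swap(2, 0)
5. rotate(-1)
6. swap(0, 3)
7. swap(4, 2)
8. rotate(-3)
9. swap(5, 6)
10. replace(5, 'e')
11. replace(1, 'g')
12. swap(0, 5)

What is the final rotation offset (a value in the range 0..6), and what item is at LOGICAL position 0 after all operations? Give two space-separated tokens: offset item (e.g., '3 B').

Answer: 1 e

Derivation:
After op 1 (rotate(-1)): offset=6, physical=[A,B,C,D,E,F,G], logical=[G,A,B,C,D,E,F]
After op 2 (rotate(-1)): offset=5, physical=[A,B,C,D,E,F,G], logical=[F,G,A,B,C,D,E]
After op 3 (swap(4, 1)): offset=5, physical=[A,B,G,D,E,F,C], logical=[F,C,A,B,G,D,E]
After op 4 (swap(2, 0)): offset=5, physical=[F,B,G,D,E,A,C], logical=[A,C,F,B,G,D,E]
After op 5 (rotate(-1)): offset=4, physical=[F,B,G,D,E,A,C], logical=[E,A,C,F,B,G,D]
After op 6 (swap(0, 3)): offset=4, physical=[E,B,G,D,F,A,C], logical=[F,A,C,E,B,G,D]
After op 7 (swap(4, 2)): offset=4, physical=[E,C,G,D,F,A,B], logical=[F,A,B,E,C,G,D]
After op 8 (rotate(-3)): offset=1, physical=[E,C,G,D,F,A,B], logical=[C,G,D,F,A,B,E]
After op 9 (swap(5, 6)): offset=1, physical=[B,C,G,D,F,A,E], logical=[C,G,D,F,A,E,B]
After op 10 (replace(5, 'e')): offset=1, physical=[B,C,G,D,F,A,e], logical=[C,G,D,F,A,e,B]
After op 11 (replace(1, 'g')): offset=1, physical=[B,C,g,D,F,A,e], logical=[C,g,D,F,A,e,B]
After op 12 (swap(0, 5)): offset=1, physical=[B,e,g,D,F,A,C], logical=[e,g,D,F,A,C,B]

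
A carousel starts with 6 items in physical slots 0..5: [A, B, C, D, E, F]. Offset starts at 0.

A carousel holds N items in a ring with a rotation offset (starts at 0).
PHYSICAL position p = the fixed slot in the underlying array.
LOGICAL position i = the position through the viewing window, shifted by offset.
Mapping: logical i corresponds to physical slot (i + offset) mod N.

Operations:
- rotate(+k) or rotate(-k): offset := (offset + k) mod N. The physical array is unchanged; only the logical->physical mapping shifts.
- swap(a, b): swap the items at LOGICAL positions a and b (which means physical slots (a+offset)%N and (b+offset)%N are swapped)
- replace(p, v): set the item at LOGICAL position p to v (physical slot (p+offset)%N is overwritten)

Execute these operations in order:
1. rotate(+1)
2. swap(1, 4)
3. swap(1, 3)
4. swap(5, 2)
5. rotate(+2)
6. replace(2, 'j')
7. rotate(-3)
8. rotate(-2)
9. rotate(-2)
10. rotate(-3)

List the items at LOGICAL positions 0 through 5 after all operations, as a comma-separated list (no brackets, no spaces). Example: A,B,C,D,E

Answer: j,D,B,E,A,F

Derivation:
After op 1 (rotate(+1)): offset=1, physical=[A,B,C,D,E,F], logical=[B,C,D,E,F,A]
After op 2 (swap(1, 4)): offset=1, physical=[A,B,F,D,E,C], logical=[B,F,D,E,C,A]
After op 3 (swap(1, 3)): offset=1, physical=[A,B,E,D,F,C], logical=[B,E,D,F,C,A]
After op 4 (swap(5, 2)): offset=1, physical=[D,B,E,A,F,C], logical=[B,E,A,F,C,D]
After op 5 (rotate(+2)): offset=3, physical=[D,B,E,A,F,C], logical=[A,F,C,D,B,E]
After op 6 (replace(2, 'j')): offset=3, physical=[D,B,E,A,F,j], logical=[A,F,j,D,B,E]
After op 7 (rotate(-3)): offset=0, physical=[D,B,E,A,F,j], logical=[D,B,E,A,F,j]
After op 8 (rotate(-2)): offset=4, physical=[D,B,E,A,F,j], logical=[F,j,D,B,E,A]
After op 9 (rotate(-2)): offset=2, physical=[D,B,E,A,F,j], logical=[E,A,F,j,D,B]
After op 10 (rotate(-3)): offset=5, physical=[D,B,E,A,F,j], logical=[j,D,B,E,A,F]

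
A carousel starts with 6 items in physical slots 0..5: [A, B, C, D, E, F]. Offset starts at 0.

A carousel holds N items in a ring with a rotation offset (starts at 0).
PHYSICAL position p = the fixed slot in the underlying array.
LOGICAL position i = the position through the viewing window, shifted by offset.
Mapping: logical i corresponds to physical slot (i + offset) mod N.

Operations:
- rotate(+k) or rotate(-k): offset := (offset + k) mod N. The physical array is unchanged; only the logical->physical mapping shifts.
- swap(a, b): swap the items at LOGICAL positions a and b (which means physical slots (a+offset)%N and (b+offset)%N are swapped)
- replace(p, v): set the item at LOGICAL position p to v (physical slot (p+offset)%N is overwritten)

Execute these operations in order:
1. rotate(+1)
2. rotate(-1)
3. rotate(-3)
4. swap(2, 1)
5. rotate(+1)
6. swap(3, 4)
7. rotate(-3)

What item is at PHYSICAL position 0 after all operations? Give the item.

Answer: A

Derivation:
After op 1 (rotate(+1)): offset=1, physical=[A,B,C,D,E,F], logical=[B,C,D,E,F,A]
After op 2 (rotate(-1)): offset=0, physical=[A,B,C,D,E,F], logical=[A,B,C,D,E,F]
After op 3 (rotate(-3)): offset=3, physical=[A,B,C,D,E,F], logical=[D,E,F,A,B,C]
After op 4 (swap(2, 1)): offset=3, physical=[A,B,C,D,F,E], logical=[D,F,E,A,B,C]
After op 5 (rotate(+1)): offset=4, physical=[A,B,C,D,F,E], logical=[F,E,A,B,C,D]
After op 6 (swap(3, 4)): offset=4, physical=[A,C,B,D,F,E], logical=[F,E,A,C,B,D]
After op 7 (rotate(-3)): offset=1, physical=[A,C,B,D,F,E], logical=[C,B,D,F,E,A]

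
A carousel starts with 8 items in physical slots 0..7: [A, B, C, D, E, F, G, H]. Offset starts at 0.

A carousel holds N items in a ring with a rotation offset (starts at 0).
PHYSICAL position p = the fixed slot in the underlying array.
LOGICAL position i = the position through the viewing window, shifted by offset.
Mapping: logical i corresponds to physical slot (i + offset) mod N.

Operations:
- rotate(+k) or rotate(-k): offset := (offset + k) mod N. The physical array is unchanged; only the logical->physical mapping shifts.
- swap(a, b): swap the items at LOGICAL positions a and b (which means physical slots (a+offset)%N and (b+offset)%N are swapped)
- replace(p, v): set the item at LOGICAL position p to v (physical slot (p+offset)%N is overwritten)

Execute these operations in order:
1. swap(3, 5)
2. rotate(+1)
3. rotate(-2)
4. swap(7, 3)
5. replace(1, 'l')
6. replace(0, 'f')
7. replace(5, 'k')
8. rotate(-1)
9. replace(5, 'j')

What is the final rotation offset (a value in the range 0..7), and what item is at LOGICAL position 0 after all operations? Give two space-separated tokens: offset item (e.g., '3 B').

Answer: 6 C

Derivation:
After op 1 (swap(3, 5)): offset=0, physical=[A,B,C,F,E,D,G,H], logical=[A,B,C,F,E,D,G,H]
After op 2 (rotate(+1)): offset=1, physical=[A,B,C,F,E,D,G,H], logical=[B,C,F,E,D,G,H,A]
After op 3 (rotate(-2)): offset=7, physical=[A,B,C,F,E,D,G,H], logical=[H,A,B,C,F,E,D,G]
After op 4 (swap(7, 3)): offset=7, physical=[A,B,G,F,E,D,C,H], logical=[H,A,B,G,F,E,D,C]
After op 5 (replace(1, 'l')): offset=7, physical=[l,B,G,F,E,D,C,H], logical=[H,l,B,G,F,E,D,C]
After op 6 (replace(0, 'f')): offset=7, physical=[l,B,G,F,E,D,C,f], logical=[f,l,B,G,F,E,D,C]
After op 7 (replace(5, 'k')): offset=7, physical=[l,B,G,F,k,D,C,f], logical=[f,l,B,G,F,k,D,C]
After op 8 (rotate(-1)): offset=6, physical=[l,B,G,F,k,D,C,f], logical=[C,f,l,B,G,F,k,D]
After op 9 (replace(5, 'j')): offset=6, physical=[l,B,G,j,k,D,C,f], logical=[C,f,l,B,G,j,k,D]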